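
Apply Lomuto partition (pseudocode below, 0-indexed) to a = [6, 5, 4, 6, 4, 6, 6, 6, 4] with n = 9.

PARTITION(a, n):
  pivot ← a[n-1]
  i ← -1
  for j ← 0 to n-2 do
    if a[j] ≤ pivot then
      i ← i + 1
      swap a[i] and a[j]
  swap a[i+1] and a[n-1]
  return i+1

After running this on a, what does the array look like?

pivot = a[8] = 4; i = -1
j=0: a[0]=6 > 4 → no swap
j=1: a[1]=5 > 4 → no swap
j=2: a[2]=4 ≤ 4 → i=0, swap a[0],a[2] → [4, 5, 6, 6, 4, 6, 6, 6, 4]
j=3: a[3]=6 > 4 → no swap
j=4: a[4]=4 ≤ 4 → i=1, swap a[1],a[4] → [4, 4, 6, 6, 5, 6, 6, 6, 4]
j=5: a[5]=6 > 4 → no swap
j=6: a[6]=6 > 4 → no swap
j=7: a[7]=6 > 4 → no swap
final swap a[2],a[8] → [4, 4, 4, 6, 5, 6, 6, 6, 6]; return 2

[4, 4, 4, 6, 5, 6, 6, 6, 6]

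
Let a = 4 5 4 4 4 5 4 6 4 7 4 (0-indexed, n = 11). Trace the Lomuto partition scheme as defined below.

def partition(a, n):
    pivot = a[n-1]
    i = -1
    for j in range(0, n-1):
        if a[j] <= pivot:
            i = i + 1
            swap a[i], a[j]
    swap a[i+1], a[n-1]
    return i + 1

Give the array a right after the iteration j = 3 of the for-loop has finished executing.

pivot = a[10] = 4; i = -1
j=0: a[0]=4 ≤ 4 → i=0, swap a[0],a[0] (no change) → 4 5 4 4 4 5 4 6 4 7 4
j=1: a[1]=5 > 4 → no swap
j=2: a[2]=4 ≤ 4 → i=1, swap a[1],a[2] → 4 4 5 4 4 5 4 6 4 7 4
j=3: a[3]=4 ≤ 4 → i=2, swap a[2],a[3] → 4 4 4 5 4 5 4 6 4 7 4
(after j=3) a = 4 4 4 5 4 5 4 6 4 7 4

4 4 4 5 4 5 4 6 4 7 4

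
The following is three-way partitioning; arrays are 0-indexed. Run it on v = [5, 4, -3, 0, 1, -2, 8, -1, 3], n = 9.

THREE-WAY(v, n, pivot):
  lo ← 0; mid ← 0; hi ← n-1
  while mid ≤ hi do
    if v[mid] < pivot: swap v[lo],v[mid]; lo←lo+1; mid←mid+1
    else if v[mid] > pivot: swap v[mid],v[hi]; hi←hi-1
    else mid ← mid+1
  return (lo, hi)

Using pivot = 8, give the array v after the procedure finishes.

[5, 4, -3, 0, 1, -2, -1, 3, 8]

lo=0 mid=0 hi=8
5<8: swap(0,0), lo=1 mid=1 ⇒ [5, 4, -3, 0, 1, -2, 8, -1, 3]
4<8: swap(1,1), lo=2 mid=2 ⇒ [5, 4, -3, 0, 1, -2, 8, -1, 3]
-3<8: swap(2,2), lo=3 mid=3 ⇒ [5, 4, -3, 0, 1, -2, 8, -1, 3]
0<8: swap(3,3), lo=4 mid=4 ⇒ [5, 4, -3, 0, 1, -2, 8, -1, 3]
1<8: swap(4,4), lo=5 mid=5 ⇒ [5, 4, -3, 0, 1, -2, 8, -1, 3]
-2<8: swap(5,5), lo=6 mid=6 ⇒ [5, 4, -3, 0, 1, -2, 8, -1, 3]
8=8: mid=7
-1<8: swap(6,7), lo=7 mid=8 ⇒ [5, 4, -3, 0, 1, -2, -1, 8, 3]
3<8: swap(7,8), lo=8 mid=9 ⇒ [5, 4, -3, 0, 1, -2, -1, 3, 8]
done. lo=8 hi=8; v=[5, 4, -3, 0, 1, -2, -1, 3, 8]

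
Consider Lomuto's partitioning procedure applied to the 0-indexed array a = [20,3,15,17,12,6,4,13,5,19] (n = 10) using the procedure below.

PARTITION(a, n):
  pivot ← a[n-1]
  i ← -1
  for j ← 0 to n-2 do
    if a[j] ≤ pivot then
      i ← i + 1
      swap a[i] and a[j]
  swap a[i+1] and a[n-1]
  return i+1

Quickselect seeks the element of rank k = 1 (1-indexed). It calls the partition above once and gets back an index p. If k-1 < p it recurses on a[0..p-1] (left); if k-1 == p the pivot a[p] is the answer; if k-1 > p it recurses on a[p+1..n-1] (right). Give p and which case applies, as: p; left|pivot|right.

pivot=19, i=-1
j=0: 20>19, skip
j=1: 3≤19, i=0, swap(0,1) ⇒ [3,20,15,17,12,6,4,13,5,19]
j=2: 15≤19, i=1, swap(1,2) ⇒ [3,15,20,17,12,6,4,13,5,19]
j=3: 17≤19, i=2, swap(2,3) ⇒ [3,15,17,20,12,6,4,13,5,19]
j=4: 12≤19, i=3, swap(3,4) ⇒ [3,15,17,12,20,6,4,13,5,19]
j=5: 6≤19, i=4, swap(4,5) ⇒ [3,15,17,12,6,20,4,13,5,19]
j=6: 4≤19, i=5, swap(5,6) ⇒ [3,15,17,12,6,4,20,13,5,19]
j=7: 13≤19, i=6, swap(6,7) ⇒ [3,15,17,12,6,4,13,20,5,19]
j=8: 5≤19, i=7, swap(7,8) ⇒ [3,15,17,12,6,4,13,5,20,19]
swap(8,9) ⇒ [3,15,17,12,6,4,13,5,19,20]; return 8
p = 8; k-1 = 0 < 8 ⇒ left

8; left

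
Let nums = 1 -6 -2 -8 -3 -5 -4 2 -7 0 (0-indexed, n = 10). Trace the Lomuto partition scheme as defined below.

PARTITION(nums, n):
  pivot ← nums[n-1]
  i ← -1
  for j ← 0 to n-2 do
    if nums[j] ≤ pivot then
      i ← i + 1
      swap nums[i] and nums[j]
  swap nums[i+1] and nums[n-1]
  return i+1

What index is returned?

7

pivot=0, i=-1
j=0: 1>0, skip
j=1: -6≤0, i=0, swap(0,1) ⇒ -6 1 -2 -8 -3 -5 -4 2 -7 0
j=2: -2≤0, i=1, swap(1,2) ⇒ -6 -2 1 -8 -3 -5 -4 2 -7 0
j=3: -8≤0, i=2, swap(2,3) ⇒ -6 -2 -8 1 -3 -5 -4 2 -7 0
j=4: -3≤0, i=3, swap(3,4) ⇒ -6 -2 -8 -3 1 -5 -4 2 -7 0
j=5: -5≤0, i=4, swap(4,5) ⇒ -6 -2 -8 -3 -5 1 -4 2 -7 0
j=6: -4≤0, i=5, swap(5,6) ⇒ -6 -2 -8 -3 -5 -4 1 2 -7 0
j=7: 2>0, skip
j=8: -7≤0, i=6, swap(6,8) ⇒ -6 -2 -8 -3 -5 -4 -7 2 1 0
swap(7,9) ⇒ -6 -2 -8 -3 -5 -4 -7 0 1 2; return 7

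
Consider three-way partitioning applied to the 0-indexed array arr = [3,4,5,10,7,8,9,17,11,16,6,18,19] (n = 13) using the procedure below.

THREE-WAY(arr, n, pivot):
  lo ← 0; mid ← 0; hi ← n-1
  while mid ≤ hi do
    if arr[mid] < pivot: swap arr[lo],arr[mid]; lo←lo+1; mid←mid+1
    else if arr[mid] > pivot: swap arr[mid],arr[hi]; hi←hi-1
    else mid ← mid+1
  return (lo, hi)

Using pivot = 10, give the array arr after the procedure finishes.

pivot = 10; lo=0, mid=0, hi=12
arr[mid]=3<10: swap arr[0],arr[0]; lo=1,mid=1 → [3,4,5,10,7,8,9,17,11,16,6,18,19]
arr[mid]=4<10: swap arr[1],arr[1]; lo=2,mid=2 → [3,4,5,10,7,8,9,17,11,16,6,18,19]
arr[mid]=5<10: swap arr[2],arr[2]; lo=3,mid=3 → [3,4,5,10,7,8,9,17,11,16,6,18,19]
arr[mid]=10=10: mid=4
arr[mid]=7<10: swap arr[3],arr[4]; lo=4,mid=5 → [3,4,5,7,10,8,9,17,11,16,6,18,19]
arr[mid]=8<10: swap arr[4],arr[5]; lo=5,mid=6 → [3,4,5,7,8,10,9,17,11,16,6,18,19]
arr[mid]=9<10: swap arr[5],arr[6]; lo=6,mid=7 → [3,4,5,7,8,9,10,17,11,16,6,18,19]
arr[mid]=17>10: swap arr[7],arr[12]; hi=11 → [3,4,5,7,8,9,10,19,11,16,6,18,17]
arr[mid]=19>10: swap arr[7],arr[11]; hi=10 → [3,4,5,7,8,9,10,18,11,16,6,19,17]
arr[mid]=18>10: swap arr[7],arr[10]; hi=9 → [3,4,5,7,8,9,10,6,11,16,18,19,17]
arr[mid]=6<10: swap arr[6],arr[7]; lo=7,mid=8 → [3,4,5,7,8,9,6,10,11,16,18,19,17]
arr[mid]=11>10: swap arr[8],arr[9]; hi=8 → [3,4,5,7,8,9,6,10,16,11,18,19,17]
arr[mid]=16>10: swap arr[8],arr[8]; hi=7 → [3,4,5,7,8,9,6,10,16,11,18,19,17]
end: lo=7, hi=7; arr = [3,4,5,7,8,9,6,10,16,11,18,19,17]

[3,4,5,7,8,9,6,10,16,11,18,19,17]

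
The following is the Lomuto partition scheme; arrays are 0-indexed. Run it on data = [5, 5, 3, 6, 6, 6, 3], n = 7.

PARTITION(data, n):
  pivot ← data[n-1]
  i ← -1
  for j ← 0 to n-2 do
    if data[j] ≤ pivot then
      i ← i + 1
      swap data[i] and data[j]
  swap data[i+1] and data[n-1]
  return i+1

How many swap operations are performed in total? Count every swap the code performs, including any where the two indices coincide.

pivot=3, i=-1
j=0: 5>3, skip
j=1: 5>3, skip
j=2: 3≤3, i=0, swap(0,2) ⇒ [3, 5, 5, 6, 6, 6, 3]
j=3: 6>3, skip
j=4: 6>3, skip
j=5: 6>3, skip
swap(1,6) ⇒ [3, 3, 5, 6, 6, 6, 5]; return 1

2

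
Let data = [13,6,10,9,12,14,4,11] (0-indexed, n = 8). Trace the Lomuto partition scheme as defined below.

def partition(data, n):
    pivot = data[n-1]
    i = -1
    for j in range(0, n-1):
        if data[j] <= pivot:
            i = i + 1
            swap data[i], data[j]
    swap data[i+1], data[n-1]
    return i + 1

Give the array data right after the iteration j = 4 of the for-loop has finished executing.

pivot = data[7] = 11; i = -1
j=0: data[0]=13 > 11 → no swap
j=1: data[1]=6 ≤ 11 → i=0, swap data[0],data[1] → [6,13,10,9,12,14,4,11]
j=2: data[2]=10 ≤ 11 → i=1, swap data[1],data[2] → [6,10,13,9,12,14,4,11]
j=3: data[3]=9 ≤ 11 → i=2, swap data[2],data[3] → [6,10,9,13,12,14,4,11]
j=4: data[4]=12 > 11 → no swap
(after j=4) data = [6,10,9,13,12,14,4,11]

[6,10,9,13,12,14,4,11]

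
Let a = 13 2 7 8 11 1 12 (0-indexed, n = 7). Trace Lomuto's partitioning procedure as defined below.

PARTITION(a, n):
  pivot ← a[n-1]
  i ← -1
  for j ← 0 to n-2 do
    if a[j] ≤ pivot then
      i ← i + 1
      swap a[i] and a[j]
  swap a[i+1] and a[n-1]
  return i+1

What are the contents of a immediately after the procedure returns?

2 7 8 11 1 12 13

pivot = a[6] = 12; i = -1
j=0: a[0]=13 > 12 → no swap
j=1: a[1]=2 ≤ 12 → i=0, swap a[0],a[1] → 2 13 7 8 11 1 12
j=2: a[2]=7 ≤ 12 → i=1, swap a[1],a[2] → 2 7 13 8 11 1 12
j=3: a[3]=8 ≤ 12 → i=2, swap a[2],a[3] → 2 7 8 13 11 1 12
j=4: a[4]=11 ≤ 12 → i=3, swap a[3],a[4] → 2 7 8 11 13 1 12
j=5: a[5]=1 ≤ 12 → i=4, swap a[4],a[5] → 2 7 8 11 1 13 12
final swap a[5],a[6] → 2 7 8 11 1 12 13; return 5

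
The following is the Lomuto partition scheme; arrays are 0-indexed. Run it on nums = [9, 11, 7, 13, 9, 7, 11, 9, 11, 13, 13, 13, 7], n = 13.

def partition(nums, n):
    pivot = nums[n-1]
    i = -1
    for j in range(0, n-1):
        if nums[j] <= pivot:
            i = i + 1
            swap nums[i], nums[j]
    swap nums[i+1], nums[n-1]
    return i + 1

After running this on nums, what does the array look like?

[7, 7, 7, 13, 9, 11, 11, 9, 11, 13, 13, 13, 9]

pivot = nums[12] = 7; i = -1
j=0: nums[0]=9 > 7 → no swap
j=1: nums[1]=11 > 7 → no swap
j=2: nums[2]=7 ≤ 7 → i=0, swap nums[0],nums[2] → [7, 11, 9, 13, 9, 7, 11, 9, 11, 13, 13, 13, 7]
j=3: nums[3]=13 > 7 → no swap
j=4: nums[4]=9 > 7 → no swap
j=5: nums[5]=7 ≤ 7 → i=1, swap nums[1],nums[5] → [7, 7, 9, 13, 9, 11, 11, 9, 11, 13, 13, 13, 7]
j=6: nums[6]=11 > 7 → no swap
j=7: nums[7]=9 > 7 → no swap
j=8: nums[8]=11 > 7 → no swap
j=9: nums[9]=13 > 7 → no swap
j=10: nums[10]=13 > 7 → no swap
j=11: nums[11]=13 > 7 → no swap
final swap nums[2],nums[12] → [7, 7, 7, 13, 9, 11, 11, 9, 11, 13, 13, 13, 9]; return 2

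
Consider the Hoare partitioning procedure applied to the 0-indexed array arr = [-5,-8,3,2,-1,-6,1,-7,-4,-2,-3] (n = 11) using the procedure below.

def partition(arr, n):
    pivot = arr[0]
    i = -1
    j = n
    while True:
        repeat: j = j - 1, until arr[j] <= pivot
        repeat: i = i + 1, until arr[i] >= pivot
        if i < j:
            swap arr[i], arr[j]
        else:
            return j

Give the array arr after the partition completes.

[-7,-8,-6,2,-1,3,1,-5,-4,-2,-3]

pivot=-5
j stops at 7 (-7), i stops at 0 (-5); swap ⇒ [-7,-8,3,2,-1,-6,1,-5,-4,-2,-3]
j stops at 5 (-6), i stops at 2 (3); swap ⇒ [-7,-8,-6,2,-1,3,1,-5,-4,-2,-3]
j stops at 2, i stops at 3; i≥j ⇒ return 2. arr=[-7,-8,-6,2,-1,3,1,-5,-4,-2,-3]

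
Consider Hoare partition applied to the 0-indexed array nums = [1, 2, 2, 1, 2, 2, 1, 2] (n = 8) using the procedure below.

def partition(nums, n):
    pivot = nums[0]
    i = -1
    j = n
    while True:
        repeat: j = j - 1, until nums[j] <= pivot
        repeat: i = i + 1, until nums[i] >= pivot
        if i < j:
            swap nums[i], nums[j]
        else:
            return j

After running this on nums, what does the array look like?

pivot = nums[0] = 1; i = -1, j = 8
j→6 (nums[6]=1≤1), i→0 (nums[0]=1≥1); i<j, swap → [1, 2, 2, 1, 2, 2, 1, 2]
j→3 (nums[3]=1≤1), i→1 (nums[1]=2≥1); i<j, swap → [1, 1, 2, 2, 2, 2, 1, 2]
j→1, i→2; i≥j, return j=1. nums = [1, 1, 2, 2, 2, 2, 1, 2]

[1, 1, 2, 2, 2, 2, 1, 2]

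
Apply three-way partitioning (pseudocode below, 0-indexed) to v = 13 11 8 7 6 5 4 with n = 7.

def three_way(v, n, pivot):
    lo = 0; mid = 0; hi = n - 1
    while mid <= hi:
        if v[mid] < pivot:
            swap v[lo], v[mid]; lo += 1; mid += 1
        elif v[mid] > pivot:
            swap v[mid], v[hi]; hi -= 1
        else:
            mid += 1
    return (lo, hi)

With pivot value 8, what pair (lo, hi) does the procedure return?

pivot = 8; lo=0, mid=0, hi=6
v[mid]=13>8: swap v[0],v[6]; hi=5 → 4 11 8 7 6 5 13
v[mid]=4<8: swap v[0],v[0]; lo=1,mid=1 → 4 11 8 7 6 5 13
v[mid]=11>8: swap v[1],v[5]; hi=4 → 4 5 8 7 6 11 13
v[mid]=5<8: swap v[1],v[1]; lo=2,mid=2 → 4 5 8 7 6 11 13
v[mid]=8=8: mid=3
v[mid]=7<8: swap v[2],v[3]; lo=3,mid=4 → 4 5 7 8 6 11 13
v[mid]=6<8: swap v[3],v[4]; lo=4,mid=5 → 4 5 7 6 8 11 13
end: lo=4, hi=4; v = 4 5 7 6 8 11 13

(4, 4)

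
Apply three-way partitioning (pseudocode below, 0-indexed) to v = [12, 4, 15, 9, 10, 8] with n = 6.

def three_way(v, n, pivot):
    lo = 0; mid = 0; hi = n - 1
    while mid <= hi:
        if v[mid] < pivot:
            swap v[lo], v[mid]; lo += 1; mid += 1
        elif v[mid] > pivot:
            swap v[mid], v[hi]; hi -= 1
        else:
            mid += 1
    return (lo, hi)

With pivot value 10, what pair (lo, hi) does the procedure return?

(3, 3)

lo=0 mid=0 hi=5
12>10: swap(0,5), hi=4 ⇒ [8, 4, 15, 9, 10, 12]
8<10: swap(0,0), lo=1 mid=1 ⇒ [8, 4, 15, 9, 10, 12]
4<10: swap(1,1), lo=2 mid=2 ⇒ [8, 4, 15, 9, 10, 12]
15>10: swap(2,4), hi=3 ⇒ [8, 4, 10, 9, 15, 12]
10=10: mid=3
9<10: swap(2,3), lo=3 mid=4 ⇒ [8, 4, 9, 10, 15, 12]
done. lo=3 hi=3; v=[8, 4, 9, 10, 15, 12]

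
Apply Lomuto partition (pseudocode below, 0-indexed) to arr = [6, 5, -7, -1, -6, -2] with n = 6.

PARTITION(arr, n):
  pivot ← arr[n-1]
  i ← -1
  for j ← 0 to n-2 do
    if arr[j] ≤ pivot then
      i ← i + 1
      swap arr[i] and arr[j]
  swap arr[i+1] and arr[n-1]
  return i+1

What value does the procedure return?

2

pivot=-2, i=-1
j=0: 6>-2, skip
j=1: 5>-2, skip
j=2: -7≤-2, i=0, swap(0,2) ⇒ [-7, 5, 6, -1, -6, -2]
j=3: -1>-2, skip
j=4: -6≤-2, i=1, swap(1,4) ⇒ [-7, -6, 6, -1, 5, -2]
swap(2,5) ⇒ [-7, -6, -2, -1, 5, 6]; return 2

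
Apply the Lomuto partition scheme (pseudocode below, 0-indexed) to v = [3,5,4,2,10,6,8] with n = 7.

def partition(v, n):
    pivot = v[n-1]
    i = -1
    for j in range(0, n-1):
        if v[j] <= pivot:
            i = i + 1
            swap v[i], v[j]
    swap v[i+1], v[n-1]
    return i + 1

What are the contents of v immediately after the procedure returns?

pivot = v[6] = 8; i = -1
j=0: v[0]=3 ≤ 8 → i=0, swap v[0],v[0] (no change) → [3,5,4,2,10,6,8]
j=1: v[1]=5 ≤ 8 → i=1, swap v[1],v[1] (no change) → [3,5,4,2,10,6,8]
j=2: v[2]=4 ≤ 8 → i=2, swap v[2],v[2] (no change) → [3,5,4,2,10,6,8]
j=3: v[3]=2 ≤ 8 → i=3, swap v[3],v[3] (no change) → [3,5,4,2,10,6,8]
j=4: v[4]=10 > 8 → no swap
j=5: v[5]=6 ≤ 8 → i=4, swap v[4],v[5] → [3,5,4,2,6,10,8]
final swap v[5],v[6] → [3,5,4,2,6,8,10]; return 5

[3,5,4,2,6,8,10]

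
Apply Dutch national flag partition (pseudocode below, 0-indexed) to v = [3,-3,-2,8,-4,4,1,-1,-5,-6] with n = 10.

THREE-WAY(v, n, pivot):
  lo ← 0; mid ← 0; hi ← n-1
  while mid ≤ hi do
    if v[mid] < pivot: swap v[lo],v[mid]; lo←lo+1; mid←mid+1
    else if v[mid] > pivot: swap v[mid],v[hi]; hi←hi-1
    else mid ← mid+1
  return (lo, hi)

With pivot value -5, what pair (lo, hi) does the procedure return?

lo=0 mid=0 hi=9
3>-5: swap(0,9), hi=8 ⇒ [-6,-3,-2,8,-4,4,1,-1,-5,3]
-6<-5: swap(0,0), lo=1 mid=1 ⇒ [-6,-3,-2,8,-4,4,1,-1,-5,3]
-3>-5: swap(1,8), hi=7 ⇒ [-6,-5,-2,8,-4,4,1,-1,-3,3]
-5=-5: mid=2
-2>-5: swap(2,7), hi=6 ⇒ [-6,-5,-1,8,-4,4,1,-2,-3,3]
-1>-5: swap(2,6), hi=5 ⇒ [-6,-5,1,8,-4,4,-1,-2,-3,3]
1>-5: swap(2,5), hi=4 ⇒ [-6,-5,4,8,-4,1,-1,-2,-3,3]
4>-5: swap(2,4), hi=3 ⇒ [-6,-5,-4,8,4,1,-1,-2,-3,3]
-4>-5: swap(2,3), hi=2 ⇒ [-6,-5,8,-4,4,1,-1,-2,-3,3]
8>-5: swap(2,2), hi=1 ⇒ [-6,-5,8,-4,4,1,-1,-2,-3,3]
done. lo=1 hi=1; v=[-6,-5,8,-4,4,1,-1,-2,-3,3]

(1, 1)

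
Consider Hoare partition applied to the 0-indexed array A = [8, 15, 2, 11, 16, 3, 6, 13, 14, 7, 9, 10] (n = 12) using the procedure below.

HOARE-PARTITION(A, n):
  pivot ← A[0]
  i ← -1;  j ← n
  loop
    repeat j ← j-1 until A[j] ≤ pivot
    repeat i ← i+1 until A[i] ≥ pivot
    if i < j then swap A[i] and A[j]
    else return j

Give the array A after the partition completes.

[7, 6, 2, 3, 16, 11, 15, 13, 14, 8, 9, 10]

pivot = A[0] = 8; i = -1, j = 12
j→9 (A[9]=7≤8), i→0 (A[0]=8≥8); i<j, swap → [7, 15, 2, 11, 16, 3, 6, 13, 14, 8, 9, 10]
j→6 (A[6]=6≤8), i→1 (A[1]=15≥8); i<j, swap → [7, 6, 2, 11, 16, 3, 15, 13, 14, 8, 9, 10]
j→5 (A[5]=3≤8), i→3 (A[3]=11≥8); i<j, swap → [7, 6, 2, 3, 16, 11, 15, 13, 14, 8, 9, 10]
j→3, i→4; i≥j, return j=3. A = [7, 6, 2, 3, 16, 11, 15, 13, 14, 8, 9, 10]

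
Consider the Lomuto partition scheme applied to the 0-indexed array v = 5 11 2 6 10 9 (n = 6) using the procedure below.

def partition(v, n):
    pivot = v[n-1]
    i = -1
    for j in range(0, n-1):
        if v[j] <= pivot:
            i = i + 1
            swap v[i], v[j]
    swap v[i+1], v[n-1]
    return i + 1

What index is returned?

3

pivot=9, i=-1
j=0: 5≤9, i=0, swap(0,0) ⇒ 5 11 2 6 10 9
j=1: 11>9, skip
j=2: 2≤9, i=1, swap(1,2) ⇒ 5 2 11 6 10 9
j=3: 6≤9, i=2, swap(2,3) ⇒ 5 2 6 11 10 9
j=4: 10>9, skip
swap(3,5) ⇒ 5 2 6 9 10 11; return 3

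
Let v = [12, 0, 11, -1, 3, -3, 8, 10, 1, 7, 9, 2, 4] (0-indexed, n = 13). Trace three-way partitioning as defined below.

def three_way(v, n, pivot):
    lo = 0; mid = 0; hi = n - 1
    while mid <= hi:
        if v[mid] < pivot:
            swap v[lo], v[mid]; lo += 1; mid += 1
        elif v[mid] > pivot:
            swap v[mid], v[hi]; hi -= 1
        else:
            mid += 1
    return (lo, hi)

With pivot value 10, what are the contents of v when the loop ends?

lo=0 mid=0 hi=12
12>10: swap(0,12), hi=11 ⇒ [4, 0, 11, -1, 3, -3, 8, 10, 1, 7, 9, 2, 12]
4<10: swap(0,0), lo=1 mid=1 ⇒ [4, 0, 11, -1, 3, -3, 8, 10, 1, 7, 9, 2, 12]
0<10: swap(1,1), lo=2 mid=2 ⇒ [4, 0, 11, -1, 3, -3, 8, 10, 1, 7, 9, 2, 12]
11>10: swap(2,11), hi=10 ⇒ [4, 0, 2, -1, 3, -3, 8, 10, 1, 7, 9, 11, 12]
2<10: swap(2,2), lo=3 mid=3 ⇒ [4, 0, 2, -1, 3, -3, 8, 10, 1, 7, 9, 11, 12]
-1<10: swap(3,3), lo=4 mid=4 ⇒ [4, 0, 2, -1, 3, -3, 8, 10, 1, 7, 9, 11, 12]
3<10: swap(4,4), lo=5 mid=5 ⇒ [4, 0, 2, -1, 3, -3, 8, 10, 1, 7, 9, 11, 12]
-3<10: swap(5,5), lo=6 mid=6 ⇒ [4, 0, 2, -1, 3, -3, 8, 10, 1, 7, 9, 11, 12]
8<10: swap(6,6), lo=7 mid=7 ⇒ [4, 0, 2, -1, 3, -3, 8, 10, 1, 7, 9, 11, 12]
10=10: mid=8
1<10: swap(7,8), lo=8 mid=9 ⇒ [4, 0, 2, -1, 3, -3, 8, 1, 10, 7, 9, 11, 12]
7<10: swap(8,9), lo=9 mid=10 ⇒ [4, 0, 2, -1, 3, -3, 8, 1, 7, 10, 9, 11, 12]
9<10: swap(9,10), lo=10 mid=11 ⇒ [4, 0, 2, -1, 3, -3, 8, 1, 7, 9, 10, 11, 12]
done. lo=10 hi=10; v=[4, 0, 2, -1, 3, -3, 8, 1, 7, 9, 10, 11, 12]

[4, 0, 2, -1, 3, -3, 8, 1, 7, 9, 10, 11, 12]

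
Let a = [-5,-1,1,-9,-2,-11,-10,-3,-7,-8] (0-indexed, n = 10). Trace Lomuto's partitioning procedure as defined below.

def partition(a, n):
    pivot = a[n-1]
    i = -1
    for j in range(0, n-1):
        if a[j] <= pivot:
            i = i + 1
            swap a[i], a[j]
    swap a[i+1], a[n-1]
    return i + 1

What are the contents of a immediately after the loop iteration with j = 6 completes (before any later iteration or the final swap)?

pivot = a[9] = -8; i = -1
j=0: a[0]=-5 > -8 → no swap
j=1: a[1]=-1 > -8 → no swap
j=2: a[2]=1 > -8 → no swap
j=3: a[3]=-9 ≤ -8 → i=0, swap a[0],a[3] → [-9,-1,1,-5,-2,-11,-10,-3,-7,-8]
j=4: a[4]=-2 > -8 → no swap
j=5: a[5]=-11 ≤ -8 → i=1, swap a[1],a[5] → [-9,-11,1,-5,-2,-1,-10,-3,-7,-8]
j=6: a[6]=-10 ≤ -8 → i=2, swap a[2],a[6] → [-9,-11,-10,-5,-2,-1,1,-3,-7,-8]
(after j=6) a = [-9,-11,-10,-5,-2,-1,1,-3,-7,-8]

[-9,-11,-10,-5,-2,-1,1,-3,-7,-8]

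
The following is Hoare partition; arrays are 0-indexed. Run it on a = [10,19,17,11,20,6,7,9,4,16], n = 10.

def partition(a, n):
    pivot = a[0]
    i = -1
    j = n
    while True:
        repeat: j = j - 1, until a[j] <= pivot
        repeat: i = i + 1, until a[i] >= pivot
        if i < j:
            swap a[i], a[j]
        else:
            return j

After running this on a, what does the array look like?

pivot = a[0] = 10; i = -1, j = 10
j→8 (a[8]=4≤10), i→0 (a[0]=10≥10); i<j, swap → [4,19,17,11,20,6,7,9,10,16]
j→7 (a[7]=9≤10), i→1 (a[1]=19≥10); i<j, swap → [4,9,17,11,20,6,7,19,10,16]
j→6 (a[6]=7≤10), i→2 (a[2]=17≥10); i<j, swap → [4,9,7,11,20,6,17,19,10,16]
j→5 (a[5]=6≤10), i→3 (a[3]=11≥10); i<j, swap → [4,9,7,6,20,11,17,19,10,16]
j→3, i→4; i≥j, return j=3. a = [4,9,7,6,20,11,17,19,10,16]

[4,9,7,6,20,11,17,19,10,16]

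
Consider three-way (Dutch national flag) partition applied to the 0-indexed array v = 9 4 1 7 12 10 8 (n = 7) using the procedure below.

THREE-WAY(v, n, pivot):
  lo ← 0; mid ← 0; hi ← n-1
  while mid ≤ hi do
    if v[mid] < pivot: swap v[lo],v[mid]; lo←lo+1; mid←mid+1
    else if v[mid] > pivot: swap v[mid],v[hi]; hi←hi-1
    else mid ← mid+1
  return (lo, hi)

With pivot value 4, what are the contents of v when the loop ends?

pivot = 4; lo=0, mid=0, hi=6
v[mid]=9>4: swap v[0],v[6]; hi=5 → 8 4 1 7 12 10 9
v[mid]=8>4: swap v[0],v[5]; hi=4 → 10 4 1 7 12 8 9
v[mid]=10>4: swap v[0],v[4]; hi=3 → 12 4 1 7 10 8 9
v[mid]=12>4: swap v[0],v[3]; hi=2 → 7 4 1 12 10 8 9
v[mid]=7>4: swap v[0],v[2]; hi=1 → 1 4 7 12 10 8 9
v[mid]=1<4: swap v[0],v[0]; lo=1,mid=1 → 1 4 7 12 10 8 9
v[mid]=4=4: mid=2
end: lo=1, hi=1; v = 1 4 7 12 10 8 9

1 4 7 12 10 8 9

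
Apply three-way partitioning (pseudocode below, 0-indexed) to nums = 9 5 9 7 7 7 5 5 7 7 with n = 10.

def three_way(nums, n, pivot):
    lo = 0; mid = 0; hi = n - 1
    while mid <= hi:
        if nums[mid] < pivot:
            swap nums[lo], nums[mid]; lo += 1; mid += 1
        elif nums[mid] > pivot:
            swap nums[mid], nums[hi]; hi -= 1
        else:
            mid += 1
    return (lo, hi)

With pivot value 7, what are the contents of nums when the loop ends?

5 5 5 7 7 7 7 7 9 9

pivot = 7; lo=0, mid=0, hi=9
nums[mid]=9>7: swap nums[0],nums[9]; hi=8 → 7 5 9 7 7 7 5 5 7 9
nums[mid]=7=7: mid=1
nums[mid]=5<7: swap nums[0],nums[1]; lo=1,mid=2 → 5 7 9 7 7 7 5 5 7 9
nums[mid]=9>7: swap nums[2],nums[8]; hi=7 → 5 7 7 7 7 7 5 5 9 9
nums[mid]=7=7: mid=3
nums[mid]=7=7: mid=4
nums[mid]=7=7: mid=5
nums[mid]=7=7: mid=6
nums[mid]=5<7: swap nums[1],nums[6]; lo=2,mid=7 → 5 5 7 7 7 7 7 5 9 9
nums[mid]=5<7: swap nums[2],nums[7]; lo=3,mid=8 → 5 5 5 7 7 7 7 7 9 9
end: lo=3, hi=7; nums = 5 5 5 7 7 7 7 7 9 9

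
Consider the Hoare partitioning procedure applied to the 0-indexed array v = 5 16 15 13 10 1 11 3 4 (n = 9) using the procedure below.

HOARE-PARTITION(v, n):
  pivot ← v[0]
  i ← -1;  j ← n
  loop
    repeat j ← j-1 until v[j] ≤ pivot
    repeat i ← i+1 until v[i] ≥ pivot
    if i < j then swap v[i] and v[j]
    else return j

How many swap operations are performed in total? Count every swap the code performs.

pivot=5
j stops at 8 (4), i stops at 0 (5); swap ⇒ 4 16 15 13 10 1 11 3 5
j stops at 7 (3), i stops at 1 (16); swap ⇒ 4 3 15 13 10 1 11 16 5
j stops at 5 (1), i stops at 2 (15); swap ⇒ 4 3 1 13 10 15 11 16 5
j stops at 2, i stops at 3; i≥j ⇒ return 2. v=4 3 1 13 10 15 11 16 5

3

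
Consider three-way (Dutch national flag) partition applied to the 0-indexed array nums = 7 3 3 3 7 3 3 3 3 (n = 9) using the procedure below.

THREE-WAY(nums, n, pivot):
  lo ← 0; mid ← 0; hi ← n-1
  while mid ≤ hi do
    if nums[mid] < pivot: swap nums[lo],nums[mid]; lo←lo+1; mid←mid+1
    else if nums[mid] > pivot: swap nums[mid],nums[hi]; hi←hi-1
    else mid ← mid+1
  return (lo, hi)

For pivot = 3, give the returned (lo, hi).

lo=0 mid=0 hi=8
7>3: swap(0,8), hi=7 ⇒ 3 3 3 3 7 3 3 3 7
3=3: mid=1
3=3: mid=2
3=3: mid=3
3=3: mid=4
7>3: swap(4,7), hi=6 ⇒ 3 3 3 3 3 3 3 7 7
3=3: mid=5
3=3: mid=6
3=3: mid=7
done. lo=0 hi=6; nums=3 3 3 3 3 3 3 7 7

(0, 6)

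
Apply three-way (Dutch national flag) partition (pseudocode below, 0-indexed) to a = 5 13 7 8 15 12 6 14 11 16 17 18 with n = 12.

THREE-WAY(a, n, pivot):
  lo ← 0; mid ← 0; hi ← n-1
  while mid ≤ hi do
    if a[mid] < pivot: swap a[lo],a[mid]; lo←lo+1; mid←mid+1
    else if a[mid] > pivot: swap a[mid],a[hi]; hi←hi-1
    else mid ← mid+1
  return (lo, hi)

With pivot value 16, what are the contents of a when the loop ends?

pivot = 16; lo=0, mid=0, hi=11
a[mid]=5<16: swap a[0],a[0]; lo=1,mid=1 → 5 13 7 8 15 12 6 14 11 16 17 18
a[mid]=13<16: swap a[1],a[1]; lo=2,mid=2 → 5 13 7 8 15 12 6 14 11 16 17 18
a[mid]=7<16: swap a[2],a[2]; lo=3,mid=3 → 5 13 7 8 15 12 6 14 11 16 17 18
a[mid]=8<16: swap a[3],a[3]; lo=4,mid=4 → 5 13 7 8 15 12 6 14 11 16 17 18
a[mid]=15<16: swap a[4],a[4]; lo=5,mid=5 → 5 13 7 8 15 12 6 14 11 16 17 18
a[mid]=12<16: swap a[5],a[5]; lo=6,mid=6 → 5 13 7 8 15 12 6 14 11 16 17 18
a[mid]=6<16: swap a[6],a[6]; lo=7,mid=7 → 5 13 7 8 15 12 6 14 11 16 17 18
a[mid]=14<16: swap a[7],a[7]; lo=8,mid=8 → 5 13 7 8 15 12 6 14 11 16 17 18
a[mid]=11<16: swap a[8],a[8]; lo=9,mid=9 → 5 13 7 8 15 12 6 14 11 16 17 18
a[mid]=16=16: mid=10
a[mid]=17>16: swap a[10],a[11]; hi=10 → 5 13 7 8 15 12 6 14 11 16 18 17
a[mid]=18>16: swap a[10],a[10]; hi=9 → 5 13 7 8 15 12 6 14 11 16 18 17
end: lo=9, hi=9; a = 5 13 7 8 15 12 6 14 11 16 18 17

5 13 7 8 15 12 6 14 11 16 18 17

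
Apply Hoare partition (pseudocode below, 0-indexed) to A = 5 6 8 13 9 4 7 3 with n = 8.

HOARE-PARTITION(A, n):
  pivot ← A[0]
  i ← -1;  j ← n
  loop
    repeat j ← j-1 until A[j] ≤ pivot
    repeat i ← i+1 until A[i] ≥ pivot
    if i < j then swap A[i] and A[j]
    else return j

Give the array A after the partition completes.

pivot = A[0] = 5; i = -1, j = 8
j→7 (A[7]=3≤5), i→0 (A[0]=5≥5); i<j, swap → 3 6 8 13 9 4 7 5
j→5 (A[5]=4≤5), i→1 (A[1]=6≥5); i<j, swap → 3 4 8 13 9 6 7 5
j→1, i→2; i≥j, return j=1. A = 3 4 8 13 9 6 7 5

3 4 8 13 9 6 7 5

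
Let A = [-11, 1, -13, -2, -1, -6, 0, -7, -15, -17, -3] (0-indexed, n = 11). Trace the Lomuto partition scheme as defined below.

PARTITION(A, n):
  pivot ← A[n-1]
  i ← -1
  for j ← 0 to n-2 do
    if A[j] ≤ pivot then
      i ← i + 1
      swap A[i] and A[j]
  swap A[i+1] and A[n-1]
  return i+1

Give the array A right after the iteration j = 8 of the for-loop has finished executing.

pivot = A[10] = -3; i = -1
j=0: A[0]=-11 ≤ -3 → i=0, swap A[0],A[0] (no change) → [-11, 1, -13, -2, -1, -6, 0, -7, -15, -17, -3]
j=1: A[1]=1 > -3 → no swap
j=2: A[2]=-13 ≤ -3 → i=1, swap A[1],A[2] → [-11, -13, 1, -2, -1, -6, 0, -7, -15, -17, -3]
j=3: A[3]=-2 > -3 → no swap
j=4: A[4]=-1 > -3 → no swap
j=5: A[5]=-6 ≤ -3 → i=2, swap A[2],A[5] → [-11, -13, -6, -2, -1, 1, 0, -7, -15, -17, -3]
j=6: A[6]=0 > -3 → no swap
j=7: A[7]=-7 ≤ -3 → i=3, swap A[3],A[7] → [-11, -13, -6, -7, -1, 1, 0, -2, -15, -17, -3]
j=8: A[8]=-15 ≤ -3 → i=4, swap A[4],A[8] → [-11, -13, -6, -7, -15, 1, 0, -2, -1, -17, -3]
(after j=8) A = [-11, -13, -6, -7, -15, 1, 0, -2, -1, -17, -3]

[-11, -13, -6, -7, -15, 1, 0, -2, -1, -17, -3]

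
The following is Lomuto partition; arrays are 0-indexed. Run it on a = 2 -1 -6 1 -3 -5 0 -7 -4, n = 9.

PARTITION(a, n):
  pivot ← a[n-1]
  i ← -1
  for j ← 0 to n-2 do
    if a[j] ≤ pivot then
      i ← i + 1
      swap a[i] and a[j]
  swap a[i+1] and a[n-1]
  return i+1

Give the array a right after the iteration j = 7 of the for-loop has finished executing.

pivot = a[8] = -4; i = -1
j=0: a[0]=2 > -4 → no swap
j=1: a[1]=-1 > -4 → no swap
j=2: a[2]=-6 ≤ -4 → i=0, swap a[0],a[2] → -6 -1 2 1 -3 -5 0 -7 -4
j=3: a[3]=1 > -4 → no swap
j=4: a[4]=-3 > -4 → no swap
j=5: a[5]=-5 ≤ -4 → i=1, swap a[1],a[5] → -6 -5 2 1 -3 -1 0 -7 -4
j=6: a[6]=0 > -4 → no swap
j=7: a[7]=-7 ≤ -4 → i=2, swap a[2],a[7] → -6 -5 -7 1 -3 -1 0 2 -4
(after j=7) a = -6 -5 -7 1 -3 -1 0 2 -4

-6 -5 -7 1 -3 -1 0 2 -4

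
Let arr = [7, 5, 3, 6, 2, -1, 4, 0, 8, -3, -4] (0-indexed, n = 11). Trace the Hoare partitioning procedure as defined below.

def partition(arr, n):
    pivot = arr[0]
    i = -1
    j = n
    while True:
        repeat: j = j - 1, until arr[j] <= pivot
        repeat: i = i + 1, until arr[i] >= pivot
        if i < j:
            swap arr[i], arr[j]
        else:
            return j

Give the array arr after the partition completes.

[-4, 5, 3, 6, 2, -1, 4, 0, -3, 8, 7]

pivot=7
j stops at 10 (-4), i stops at 0 (7); swap ⇒ [-4, 5, 3, 6, 2, -1, 4, 0, 8, -3, 7]
j stops at 9 (-3), i stops at 8 (8); swap ⇒ [-4, 5, 3, 6, 2, -1, 4, 0, -3, 8, 7]
j stops at 8, i stops at 9; i≥j ⇒ return 8. arr=[-4, 5, 3, 6, 2, -1, 4, 0, -3, 8, 7]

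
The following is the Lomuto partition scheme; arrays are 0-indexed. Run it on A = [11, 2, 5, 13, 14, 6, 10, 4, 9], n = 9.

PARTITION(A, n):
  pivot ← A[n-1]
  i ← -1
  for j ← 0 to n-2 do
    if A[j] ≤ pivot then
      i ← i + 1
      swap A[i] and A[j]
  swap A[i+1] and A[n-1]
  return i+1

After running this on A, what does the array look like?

[2, 5, 6, 4, 9, 11, 10, 13, 14]

pivot = A[8] = 9; i = -1
j=0: A[0]=11 > 9 → no swap
j=1: A[1]=2 ≤ 9 → i=0, swap A[0],A[1] → [2, 11, 5, 13, 14, 6, 10, 4, 9]
j=2: A[2]=5 ≤ 9 → i=1, swap A[1],A[2] → [2, 5, 11, 13, 14, 6, 10, 4, 9]
j=3: A[3]=13 > 9 → no swap
j=4: A[4]=14 > 9 → no swap
j=5: A[5]=6 ≤ 9 → i=2, swap A[2],A[5] → [2, 5, 6, 13, 14, 11, 10, 4, 9]
j=6: A[6]=10 > 9 → no swap
j=7: A[7]=4 ≤ 9 → i=3, swap A[3],A[7] → [2, 5, 6, 4, 14, 11, 10, 13, 9]
final swap A[4],A[8] → [2, 5, 6, 4, 9, 11, 10, 13, 14]; return 4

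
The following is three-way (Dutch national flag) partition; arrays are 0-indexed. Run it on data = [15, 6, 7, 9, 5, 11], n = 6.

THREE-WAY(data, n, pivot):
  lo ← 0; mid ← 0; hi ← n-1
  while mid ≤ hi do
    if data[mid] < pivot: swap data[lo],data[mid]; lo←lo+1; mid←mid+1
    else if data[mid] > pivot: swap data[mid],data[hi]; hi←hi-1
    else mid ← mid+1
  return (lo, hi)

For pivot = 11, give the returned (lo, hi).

(4, 4)

lo=0 mid=0 hi=5
15>11: swap(0,5), hi=4 ⇒ [11, 6, 7, 9, 5, 15]
11=11: mid=1
6<11: swap(0,1), lo=1 mid=2 ⇒ [6, 11, 7, 9, 5, 15]
7<11: swap(1,2), lo=2 mid=3 ⇒ [6, 7, 11, 9, 5, 15]
9<11: swap(2,3), lo=3 mid=4 ⇒ [6, 7, 9, 11, 5, 15]
5<11: swap(3,4), lo=4 mid=5 ⇒ [6, 7, 9, 5, 11, 15]
done. lo=4 hi=4; data=[6, 7, 9, 5, 11, 15]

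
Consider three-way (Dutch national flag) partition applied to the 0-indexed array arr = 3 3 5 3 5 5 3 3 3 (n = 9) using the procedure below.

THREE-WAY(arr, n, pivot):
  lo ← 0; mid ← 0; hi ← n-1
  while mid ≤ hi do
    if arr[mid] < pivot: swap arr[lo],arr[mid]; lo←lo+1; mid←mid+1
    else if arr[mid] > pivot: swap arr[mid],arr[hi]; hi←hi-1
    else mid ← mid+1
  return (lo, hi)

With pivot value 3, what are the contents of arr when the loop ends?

3 3 3 3 3 3 5 5 5

pivot = 3; lo=0, mid=0, hi=8
arr[mid]=3=3: mid=1
arr[mid]=3=3: mid=2
arr[mid]=5>3: swap arr[2],arr[8]; hi=7 → 3 3 3 3 5 5 3 3 5
arr[mid]=3=3: mid=3
arr[mid]=3=3: mid=4
arr[mid]=5>3: swap arr[4],arr[7]; hi=6 → 3 3 3 3 3 5 3 5 5
arr[mid]=3=3: mid=5
arr[mid]=5>3: swap arr[5],arr[6]; hi=5 → 3 3 3 3 3 3 5 5 5
arr[mid]=3=3: mid=6
end: lo=0, hi=5; arr = 3 3 3 3 3 3 5 5 5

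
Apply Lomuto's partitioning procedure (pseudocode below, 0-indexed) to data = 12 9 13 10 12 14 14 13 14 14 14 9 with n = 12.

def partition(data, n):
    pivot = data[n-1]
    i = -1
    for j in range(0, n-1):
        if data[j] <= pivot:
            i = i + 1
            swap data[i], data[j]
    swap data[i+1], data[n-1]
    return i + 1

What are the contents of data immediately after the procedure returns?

pivot = data[11] = 9; i = -1
j=0: data[0]=12 > 9 → no swap
j=1: data[1]=9 ≤ 9 → i=0, swap data[0],data[1] → 9 12 13 10 12 14 14 13 14 14 14 9
j=2: data[2]=13 > 9 → no swap
j=3: data[3]=10 > 9 → no swap
j=4: data[4]=12 > 9 → no swap
j=5: data[5]=14 > 9 → no swap
j=6: data[6]=14 > 9 → no swap
j=7: data[7]=13 > 9 → no swap
j=8: data[8]=14 > 9 → no swap
j=9: data[9]=14 > 9 → no swap
j=10: data[10]=14 > 9 → no swap
final swap data[1],data[11] → 9 9 13 10 12 14 14 13 14 14 14 12; return 1

9 9 13 10 12 14 14 13 14 14 14 12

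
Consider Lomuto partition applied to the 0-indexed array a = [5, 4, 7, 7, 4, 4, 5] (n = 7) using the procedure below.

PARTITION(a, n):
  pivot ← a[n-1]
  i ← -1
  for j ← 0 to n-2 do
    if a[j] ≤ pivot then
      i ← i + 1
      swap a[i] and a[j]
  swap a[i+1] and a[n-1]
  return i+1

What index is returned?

pivot=5, i=-1
j=0: 5≤5, i=0, swap(0,0) ⇒ [5, 4, 7, 7, 4, 4, 5]
j=1: 4≤5, i=1, swap(1,1) ⇒ [5, 4, 7, 7, 4, 4, 5]
j=2: 7>5, skip
j=3: 7>5, skip
j=4: 4≤5, i=2, swap(2,4) ⇒ [5, 4, 4, 7, 7, 4, 5]
j=5: 4≤5, i=3, swap(3,5) ⇒ [5, 4, 4, 4, 7, 7, 5]
swap(4,6) ⇒ [5, 4, 4, 4, 5, 7, 7]; return 4

4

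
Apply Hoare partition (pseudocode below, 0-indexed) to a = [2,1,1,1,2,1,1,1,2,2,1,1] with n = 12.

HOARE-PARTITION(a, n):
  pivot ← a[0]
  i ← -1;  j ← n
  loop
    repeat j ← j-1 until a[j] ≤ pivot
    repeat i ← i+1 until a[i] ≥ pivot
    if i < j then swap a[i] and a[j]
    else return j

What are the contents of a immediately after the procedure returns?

pivot = a[0] = 2; i = -1, j = 12
j→11 (a[11]=1≤2), i→0 (a[0]=2≥2); i<j, swap → [1,1,1,1,2,1,1,1,2,2,1,2]
j→10 (a[10]=1≤2), i→4 (a[4]=2≥2); i<j, swap → [1,1,1,1,1,1,1,1,2,2,2,2]
j→9 (a[9]=2≤2), i→8 (a[8]=2≥2); i<j, swap → [1,1,1,1,1,1,1,1,2,2,2,2]
j→8, i→9; i≥j, return j=8. a = [1,1,1,1,1,1,1,1,2,2,2,2]

[1,1,1,1,1,1,1,1,2,2,2,2]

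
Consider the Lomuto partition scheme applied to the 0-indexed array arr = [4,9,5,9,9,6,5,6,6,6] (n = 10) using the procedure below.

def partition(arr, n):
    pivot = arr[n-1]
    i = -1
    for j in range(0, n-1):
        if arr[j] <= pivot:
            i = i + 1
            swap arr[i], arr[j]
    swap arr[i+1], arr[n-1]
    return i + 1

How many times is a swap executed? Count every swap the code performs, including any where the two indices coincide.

pivot = arr[9] = 6; i = -1
j=0: arr[0]=4 ≤ 6 → i=0, swap arr[0],arr[0] (no change) → [4,9,5,9,9,6,5,6,6,6]
j=1: arr[1]=9 > 6 → no swap
j=2: arr[2]=5 ≤ 6 → i=1, swap arr[1],arr[2] → [4,5,9,9,9,6,5,6,6,6]
j=3: arr[3]=9 > 6 → no swap
j=4: arr[4]=9 > 6 → no swap
j=5: arr[5]=6 ≤ 6 → i=2, swap arr[2],arr[5] → [4,5,6,9,9,9,5,6,6,6]
j=6: arr[6]=5 ≤ 6 → i=3, swap arr[3],arr[6] → [4,5,6,5,9,9,9,6,6,6]
j=7: arr[7]=6 ≤ 6 → i=4, swap arr[4],arr[7] → [4,5,6,5,6,9,9,9,6,6]
j=8: arr[8]=6 ≤ 6 → i=5, swap arr[5],arr[8] → [4,5,6,5,6,6,9,9,9,6]
final swap arr[6],arr[9] → [4,5,6,5,6,6,6,9,9,9]; return 6

7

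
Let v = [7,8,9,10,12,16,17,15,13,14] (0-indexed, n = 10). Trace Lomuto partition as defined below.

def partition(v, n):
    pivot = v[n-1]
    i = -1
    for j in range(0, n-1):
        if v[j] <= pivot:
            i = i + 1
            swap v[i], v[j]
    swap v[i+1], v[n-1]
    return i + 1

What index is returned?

pivot = v[9] = 14; i = -1
j=0: v[0]=7 ≤ 14 → i=0, swap v[0],v[0] (no change) → [7,8,9,10,12,16,17,15,13,14]
j=1: v[1]=8 ≤ 14 → i=1, swap v[1],v[1] (no change) → [7,8,9,10,12,16,17,15,13,14]
j=2: v[2]=9 ≤ 14 → i=2, swap v[2],v[2] (no change) → [7,8,9,10,12,16,17,15,13,14]
j=3: v[3]=10 ≤ 14 → i=3, swap v[3],v[3] (no change) → [7,8,9,10,12,16,17,15,13,14]
j=4: v[4]=12 ≤ 14 → i=4, swap v[4],v[4] (no change) → [7,8,9,10,12,16,17,15,13,14]
j=5: v[5]=16 > 14 → no swap
j=6: v[6]=17 > 14 → no swap
j=7: v[7]=15 > 14 → no swap
j=8: v[8]=13 ≤ 14 → i=5, swap v[5],v[8] → [7,8,9,10,12,13,17,15,16,14]
final swap v[6],v[9] → [7,8,9,10,12,13,14,15,16,17]; return 6

6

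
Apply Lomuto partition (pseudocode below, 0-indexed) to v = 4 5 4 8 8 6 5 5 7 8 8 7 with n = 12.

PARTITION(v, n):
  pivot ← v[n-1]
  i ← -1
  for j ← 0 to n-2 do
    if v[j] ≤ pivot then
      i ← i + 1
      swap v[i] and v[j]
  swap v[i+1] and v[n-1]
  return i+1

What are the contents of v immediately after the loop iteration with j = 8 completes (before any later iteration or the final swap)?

4 5 4 6 5 5 7 8 8 8 8 7

pivot=7, i=-1
j=0: 4≤7, i=0, swap(0,0) ⇒ 4 5 4 8 8 6 5 5 7 8 8 7
j=1: 5≤7, i=1, swap(1,1) ⇒ 4 5 4 8 8 6 5 5 7 8 8 7
j=2: 4≤7, i=2, swap(2,2) ⇒ 4 5 4 8 8 6 5 5 7 8 8 7
j=3: 8>7, skip
j=4: 8>7, skip
j=5: 6≤7, i=3, swap(3,5) ⇒ 4 5 4 6 8 8 5 5 7 8 8 7
j=6: 5≤7, i=4, swap(4,6) ⇒ 4 5 4 6 5 8 8 5 7 8 8 7
j=7: 5≤7, i=5, swap(5,7) ⇒ 4 5 4 6 5 5 8 8 7 8 8 7
j=8: 7≤7, i=6, swap(6,8) ⇒ 4 5 4 6 5 5 7 8 8 8 8 7
(after j=8) v = 4 5 4 6 5 5 7 8 8 8 8 7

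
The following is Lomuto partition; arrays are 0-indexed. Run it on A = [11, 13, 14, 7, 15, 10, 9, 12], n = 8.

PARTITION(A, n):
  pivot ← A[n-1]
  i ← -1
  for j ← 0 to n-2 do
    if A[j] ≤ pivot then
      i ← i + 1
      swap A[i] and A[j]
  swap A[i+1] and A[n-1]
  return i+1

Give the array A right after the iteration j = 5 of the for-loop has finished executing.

[11, 7, 10, 13, 15, 14, 9, 12]

pivot = A[7] = 12; i = -1
j=0: A[0]=11 ≤ 12 → i=0, swap A[0],A[0] (no change) → [11, 13, 14, 7, 15, 10, 9, 12]
j=1: A[1]=13 > 12 → no swap
j=2: A[2]=14 > 12 → no swap
j=3: A[3]=7 ≤ 12 → i=1, swap A[1],A[3] → [11, 7, 14, 13, 15, 10, 9, 12]
j=4: A[4]=15 > 12 → no swap
j=5: A[5]=10 ≤ 12 → i=2, swap A[2],A[5] → [11, 7, 10, 13, 15, 14, 9, 12]
(after j=5) A = [11, 7, 10, 13, 15, 14, 9, 12]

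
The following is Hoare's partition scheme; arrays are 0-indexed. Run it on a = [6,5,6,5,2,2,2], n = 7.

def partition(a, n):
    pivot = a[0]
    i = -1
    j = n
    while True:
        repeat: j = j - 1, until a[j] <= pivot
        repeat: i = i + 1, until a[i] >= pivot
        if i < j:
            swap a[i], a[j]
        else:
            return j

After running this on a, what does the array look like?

pivot=6
j stops at 6 (2), i stops at 0 (6); swap ⇒ [2,5,6,5,2,2,6]
j stops at 5 (2), i stops at 2 (6); swap ⇒ [2,5,2,5,2,6,6]
j stops at 4, i stops at 5; i≥j ⇒ return 4. a=[2,5,2,5,2,6,6]

[2,5,2,5,2,6,6]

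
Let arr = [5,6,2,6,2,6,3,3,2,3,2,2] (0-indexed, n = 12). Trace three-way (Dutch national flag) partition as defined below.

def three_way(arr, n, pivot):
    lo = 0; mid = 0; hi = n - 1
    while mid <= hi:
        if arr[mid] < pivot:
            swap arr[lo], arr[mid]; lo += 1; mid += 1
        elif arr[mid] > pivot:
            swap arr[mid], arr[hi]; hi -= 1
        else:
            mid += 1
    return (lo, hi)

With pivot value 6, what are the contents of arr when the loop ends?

pivot = 6; lo=0, mid=0, hi=11
arr[mid]=5<6: swap arr[0],arr[0]; lo=1,mid=1 → [5,6,2,6,2,6,3,3,2,3,2,2]
arr[mid]=6=6: mid=2
arr[mid]=2<6: swap arr[1],arr[2]; lo=2,mid=3 → [5,2,6,6,2,6,3,3,2,3,2,2]
arr[mid]=6=6: mid=4
arr[mid]=2<6: swap arr[2],arr[4]; lo=3,mid=5 → [5,2,2,6,6,6,3,3,2,3,2,2]
arr[mid]=6=6: mid=6
arr[mid]=3<6: swap arr[3],arr[6]; lo=4,mid=7 → [5,2,2,3,6,6,6,3,2,3,2,2]
arr[mid]=3<6: swap arr[4],arr[7]; lo=5,mid=8 → [5,2,2,3,3,6,6,6,2,3,2,2]
arr[mid]=2<6: swap arr[5],arr[8]; lo=6,mid=9 → [5,2,2,3,3,2,6,6,6,3,2,2]
arr[mid]=3<6: swap arr[6],arr[9]; lo=7,mid=10 → [5,2,2,3,3,2,3,6,6,6,2,2]
arr[mid]=2<6: swap arr[7],arr[10]; lo=8,mid=11 → [5,2,2,3,3,2,3,2,6,6,6,2]
arr[mid]=2<6: swap arr[8],arr[11]; lo=9,mid=12 → [5,2,2,3,3,2,3,2,2,6,6,6]
end: lo=9, hi=11; arr = [5,2,2,3,3,2,3,2,2,6,6,6]

[5,2,2,3,3,2,3,2,2,6,6,6]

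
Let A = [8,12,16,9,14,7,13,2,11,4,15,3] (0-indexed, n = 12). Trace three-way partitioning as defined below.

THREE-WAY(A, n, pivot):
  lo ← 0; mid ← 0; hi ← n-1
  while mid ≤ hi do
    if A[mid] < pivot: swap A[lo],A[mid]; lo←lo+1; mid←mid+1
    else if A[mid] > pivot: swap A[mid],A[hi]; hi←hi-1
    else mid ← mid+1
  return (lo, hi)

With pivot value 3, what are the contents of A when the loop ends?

lo=0 mid=0 hi=11
8>3: swap(0,11), hi=10 ⇒ [3,12,16,9,14,7,13,2,11,4,15,8]
3=3: mid=1
12>3: swap(1,10), hi=9 ⇒ [3,15,16,9,14,7,13,2,11,4,12,8]
15>3: swap(1,9), hi=8 ⇒ [3,4,16,9,14,7,13,2,11,15,12,8]
4>3: swap(1,8), hi=7 ⇒ [3,11,16,9,14,7,13,2,4,15,12,8]
11>3: swap(1,7), hi=6 ⇒ [3,2,16,9,14,7,13,11,4,15,12,8]
2<3: swap(0,1), lo=1 mid=2 ⇒ [2,3,16,9,14,7,13,11,4,15,12,8]
16>3: swap(2,6), hi=5 ⇒ [2,3,13,9,14,7,16,11,4,15,12,8]
13>3: swap(2,5), hi=4 ⇒ [2,3,7,9,14,13,16,11,4,15,12,8]
7>3: swap(2,4), hi=3 ⇒ [2,3,14,9,7,13,16,11,4,15,12,8]
14>3: swap(2,3), hi=2 ⇒ [2,3,9,14,7,13,16,11,4,15,12,8]
9>3: swap(2,2), hi=1 ⇒ [2,3,9,14,7,13,16,11,4,15,12,8]
done. lo=1 hi=1; A=[2,3,9,14,7,13,16,11,4,15,12,8]

[2,3,9,14,7,13,16,11,4,15,12,8]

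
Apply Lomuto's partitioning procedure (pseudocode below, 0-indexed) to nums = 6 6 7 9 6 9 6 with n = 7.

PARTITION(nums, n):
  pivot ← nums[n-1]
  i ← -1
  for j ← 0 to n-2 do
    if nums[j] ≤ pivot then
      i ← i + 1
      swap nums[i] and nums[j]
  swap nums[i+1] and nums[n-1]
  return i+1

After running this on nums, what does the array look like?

pivot = nums[6] = 6; i = -1
j=0: nums[0]=6 ≤ 6 → i=0, swap nums[0],nums[0] (no change) → 6 6 7 9 6 9 6
j=1: nums[1]=6 ≤ 6 → i=1, swap nums[1],nums[1] (no change) → 6 6 7 9 6 9 6
j=2: nums[2]=7 > 6 → no swap
j=3: nums[3]=9 > 6 → no swap
j=4: nums[4]=6 ≤ 6 → i=2, swap nums[2],nums[4] → 6 6 6 9 7 9 6
j=5: nums[5]=9 > 6 → no swap
final swap nums[3],nums[6] → 6 6 6 6 7 9 9; return 3

6 6 6 6 7 9 9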